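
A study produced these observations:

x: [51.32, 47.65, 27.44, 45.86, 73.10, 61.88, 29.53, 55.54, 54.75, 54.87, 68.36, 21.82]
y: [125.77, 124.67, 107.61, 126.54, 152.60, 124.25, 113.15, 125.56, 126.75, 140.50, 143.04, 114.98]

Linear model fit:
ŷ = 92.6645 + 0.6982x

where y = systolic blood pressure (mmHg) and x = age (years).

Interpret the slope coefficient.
On average, blood pressure is about 0.6982 mmHg higher for every extra year of age.

The slope coefficient β₁ = 0.6982 represents the marginal effect of age on blood pressure.

Interpretation:
- Age up by 1 year → predicted blood pressure increases by 0.6982 mmHg
- The effect is assumed constant over the observed range of x (linearity)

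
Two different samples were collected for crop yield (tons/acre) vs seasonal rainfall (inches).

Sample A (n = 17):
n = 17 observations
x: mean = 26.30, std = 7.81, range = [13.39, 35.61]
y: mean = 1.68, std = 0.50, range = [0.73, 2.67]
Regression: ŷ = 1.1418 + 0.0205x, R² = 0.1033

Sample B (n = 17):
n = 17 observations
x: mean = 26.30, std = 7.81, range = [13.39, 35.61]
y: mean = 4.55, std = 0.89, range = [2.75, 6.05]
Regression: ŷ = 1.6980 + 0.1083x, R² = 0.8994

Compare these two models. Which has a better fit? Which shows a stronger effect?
Model B has the better fit (R² = 0.8994 vs 0.1033). Model B shows the stronger effect (|β₁| = 0.1083 vs 0.0205).

Model Comparison:

Which explains more variance? (R²)
- Model A: R² = 0.1033 → 10.33% of variance in crop yield explained
- Model B: R² = 0.8994 → 89.94% of variance in crop yield explained
- 0.8994 > 0.1033 → Model B has the better fit

Effect size (slope magnitude):
- Model A: β₁ = 0.0205 → predicted crop yield rises 0.0205 tons/acre per additional inch of rainfall
- Model B: β₁ = 0.1083 → predicted crop yield rises 0.1083 tons/acre per additional inch of rainfall
- |0.0205| < |0.1083| → Model B shows the stronger marginal effect

Notes:
- R² measures how tightly points cluster around the line; β₁ measures how steep the line is — they answer different questions.
- A steeper slope doesn't make a better model if the scatter around the line is large.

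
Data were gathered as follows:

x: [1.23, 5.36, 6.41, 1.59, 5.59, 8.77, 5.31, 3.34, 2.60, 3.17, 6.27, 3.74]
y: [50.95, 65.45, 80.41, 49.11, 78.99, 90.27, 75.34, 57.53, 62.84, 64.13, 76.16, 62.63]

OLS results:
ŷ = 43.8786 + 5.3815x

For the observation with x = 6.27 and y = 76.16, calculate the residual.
Residual = -1.4606

The residual is the difference between the actual value and the predicted value:

Residual = y - ŷ

Step 1: Calculate predicted value
ŷ = 43.8786 + 5.3815 × 6.27
ŷ = 77.6206

Step 2: Calculate residual
Residual = 76.16 - 77.6206
Residual = -1.4606

The residual is negative, so the observed y = 76.16 sits below the regression line (the line overestimates it by 1.4606).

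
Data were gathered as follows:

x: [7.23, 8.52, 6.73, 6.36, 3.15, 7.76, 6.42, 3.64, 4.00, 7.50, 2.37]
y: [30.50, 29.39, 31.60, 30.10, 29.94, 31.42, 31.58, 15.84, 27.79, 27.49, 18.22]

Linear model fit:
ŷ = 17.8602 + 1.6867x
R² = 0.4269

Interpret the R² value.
About 42.69% of the variability in y is accounted for by the regression on x (R² = 0.4269) — a moderate linear fit.

The coefficient of determination R² is the fraction of the total variation in y that the fitted line accounts for.

Here R² = 0.4269:
- Explained: 42.69% of the variation in y
- Unexplained (residual): 100% − 42.69% = 57.31%
- Rule of thumb (below 0.3 weak; 0.3 to below 0.7 moderate; 0.7 and above strong) → moderate

Note: R² never decreases when predictors are added, so it should not be used alone to compare models of different size.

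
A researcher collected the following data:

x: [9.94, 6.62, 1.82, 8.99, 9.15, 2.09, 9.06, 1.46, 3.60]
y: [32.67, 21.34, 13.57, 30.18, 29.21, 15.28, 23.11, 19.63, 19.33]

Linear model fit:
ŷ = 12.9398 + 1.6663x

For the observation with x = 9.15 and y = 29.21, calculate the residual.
Residual = 1.0236

The residual is the difference between the actual value and the predicted value:

Residual = y - ŷ

Step 1: Calculate predicted value
ŷ = 12.9398 + 1.6663 × 9.15
ŷ = 28.1864

Step 2: Calculate residual
Residual = 29.21 - 28.1864
Residual = 1.0236

Sign check: y > ŷ, so the point is above the line and the fit underestimates here.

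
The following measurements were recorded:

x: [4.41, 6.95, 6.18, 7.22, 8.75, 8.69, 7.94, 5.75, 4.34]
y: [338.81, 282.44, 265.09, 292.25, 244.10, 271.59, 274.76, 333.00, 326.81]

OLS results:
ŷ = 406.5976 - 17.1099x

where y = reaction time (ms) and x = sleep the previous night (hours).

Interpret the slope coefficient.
For each additional hour of sleep, predicted reaction time decreases by approximately 17.1099 ms.

β₁ = -17.1099 is the change in predicted reaction time (ms) per additional hour of sleep.

Interpretation:
- Sleep up by 1 hour → predicted reaction time decreases by 17.1099 ms
- This is a linear approximation: the same per-unit change is assumed across the whole observed x range

The intercept β₀ = 406.5976 is the predicted reaction time when sleep = 0; since the smallest observed x is 4.34, this is an extrapolation and mainly anchors the line.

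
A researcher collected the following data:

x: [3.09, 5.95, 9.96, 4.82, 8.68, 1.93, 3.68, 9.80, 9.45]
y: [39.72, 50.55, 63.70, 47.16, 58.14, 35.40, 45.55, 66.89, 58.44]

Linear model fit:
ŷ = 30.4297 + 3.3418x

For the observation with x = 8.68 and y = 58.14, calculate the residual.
Residual = -1.2965

The residual is the difference between the actual value and the predicted value:

Residual = y - ŷ

Step 1: Calculate predicted value
ŷ = 30.4297 + 3.3418 × 8.68
ŷ = 59.4365

Step 2: Calculate residual
Residual = 58.14 - 59.4365
Residual = -1.2965

Sign check: y < ŷ, so the point is below the line and the fit overestimates here.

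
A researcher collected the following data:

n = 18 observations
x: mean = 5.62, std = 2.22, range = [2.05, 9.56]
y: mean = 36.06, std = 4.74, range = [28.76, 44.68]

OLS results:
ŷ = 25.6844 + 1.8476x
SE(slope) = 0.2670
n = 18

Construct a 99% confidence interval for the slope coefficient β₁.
The 99% CI for β₁ is (1.0677, 2.6275)

Confidence interval for the slope:

The 99% CI for β₁ is: β̂₁ ± t*(α/2, n-2) × SE(β̂₁)

Step 1: Find critical t-value
- Confidence level = 0.99
- Degrees of freedom = n - 2 = 18 - 2 = 16
- t*(α/2, 16) = 2.9208

Step 2: Calculate margin of error
Margin = 2.9208 × 0.2670 = 0.7799

Step 3: Construct interval
CI = 1.8476 ± 0.7799
CI = (1.0677, 2.6275)

Interpretation: each one-unit increase in x is associated with a change in mean y of between 1.0677 and 2.6275, with 99% confidence.
Both endpoints are positive, so the data support a genuinely positive slope at this confidence level.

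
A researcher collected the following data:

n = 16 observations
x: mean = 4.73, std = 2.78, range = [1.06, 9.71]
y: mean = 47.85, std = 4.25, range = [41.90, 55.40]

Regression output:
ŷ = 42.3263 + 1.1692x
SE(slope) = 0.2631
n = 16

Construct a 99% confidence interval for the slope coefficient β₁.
The 99% CI for β₁ is (0.3860, 1.9524)

Confidence interval for the slope:

The 99% CI for β₁ is: β̂₁ ± t*(α/2, n-2) × SE(β̂₁)

Step 1: Find critical t-value
- Confidence level = 0.99
- Degrees of freedom = n - 2 = 16 - 2 = 14
- t*(α/2, 14) = 2.9768

Step 2: Calculate margin of error
Margin = 2.9768 × 0.2631 = 0.7832

Step 3: Construct interval
CI = 1.1692 ± 0.7832
CI = (0.3860, 1.9524)

Interpretation: We are 99% confident that the true slope β₁ lies between 0.3860 and 1.9524.
Since 0 is outside the interval, a two-sided test at α = 0.01 would reject H₀: β₁ = 0.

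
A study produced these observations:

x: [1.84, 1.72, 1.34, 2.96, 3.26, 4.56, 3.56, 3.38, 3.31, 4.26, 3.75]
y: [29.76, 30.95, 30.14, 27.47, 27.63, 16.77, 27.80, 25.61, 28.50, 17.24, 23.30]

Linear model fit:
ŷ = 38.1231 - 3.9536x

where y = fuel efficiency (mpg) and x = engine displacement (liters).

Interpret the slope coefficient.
For each additional liter of engine displacement, predicted fuel efficiency decreases by approximately 3.9536 mpg.

The slope β₁ = -3.9536 gives the rate at which the fitted fuel efficiency changes with engine displacement.

Interpretation:
- Engine displacement up by 1 liter → predicted fuel efficiency decreases by 3.9536 mpg
- The effect is assumed constant over the observed range of x (linearity)

(β₀ = 38.1231 is the fitted value at x = 0 and is not part of the slope interpretation.)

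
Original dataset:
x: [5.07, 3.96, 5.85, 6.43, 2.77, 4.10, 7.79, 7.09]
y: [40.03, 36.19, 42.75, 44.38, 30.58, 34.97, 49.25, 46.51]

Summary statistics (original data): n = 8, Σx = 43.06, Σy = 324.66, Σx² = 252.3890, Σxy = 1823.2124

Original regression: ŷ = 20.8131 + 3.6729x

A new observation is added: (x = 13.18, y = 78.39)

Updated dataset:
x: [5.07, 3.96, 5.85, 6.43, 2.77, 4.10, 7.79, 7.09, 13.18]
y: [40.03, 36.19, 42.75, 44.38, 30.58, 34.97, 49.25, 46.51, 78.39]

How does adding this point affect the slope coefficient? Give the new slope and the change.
The slope changes from 3.6729 to 4.5240 (change of +0.8511, or +23.2%).

x = 13.18 lies well outside the original x-range [2.77, 7.79] (x̄ ≈ 5.38), so this observation has high leverage and can move the slope substantially.

Step 1: Update the sums with the new point (n goes from 8 to 9)
Σx  = 43.06 + 13.18 = 56.24
Σy  = 324.66 + 78.39 = 403.05
Σx² = 252.3890 + 13.18² = 252.3890 + 173.7124 = 426.1014
Σxy = 1823.2124 + 13.18×78.39 = 1823.2124 + 1033.1802 = 2856.3926

Step 2: Recompute the slope with b₁ = (nΣxy − ΣxΣy) / (nΣx² − (Σx)²)
Numerator   = 9×2856.3926 − 56.24×403.05 = 25707.5334 − 22667.5320 = 3040.0014
Denominator = 9×426.1014 − 56.24² = 3834.9126 − 3162.9376 = 671.9750
b₁(new) = 3040.0014 / 671.9750 = 4.5240

(Same formula on the original sums: (8×1823.2124 − 43.06×324.66) / (8×252.3890 − 43.06²) = 605.8396 / 164.9484 = 3.6729, matching the given fit.)

Step 3: Change in slope
Δβ₁ = 4.5240 − 3.6729 = +0.8511
Relative change = +0.8511 / 3.6729 × 100% = +23.2%
→ the slope increases when the point is added.

Because the point sits above the extension of the original line at a high-leverage x, it tilts the fit up.
In practice: examine leverage (hᵢ) and Cook's distance rather than deleting it automatically.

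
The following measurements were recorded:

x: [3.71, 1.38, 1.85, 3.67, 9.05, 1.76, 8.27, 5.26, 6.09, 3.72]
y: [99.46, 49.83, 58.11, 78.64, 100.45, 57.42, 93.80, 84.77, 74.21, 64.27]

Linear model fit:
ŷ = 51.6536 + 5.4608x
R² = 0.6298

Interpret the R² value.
R² = 0.6298 means 62.98% of the variation in y is explained by the linear relationship with x. This indicates a moderate fit.

The coefficient of determination R² is the fraction of the total variation in y that the fitted line accounts for.

Here R² = 0.6298:
- Explained: 62.98% of the variation in y
- Unexplained (residual): 100% − 62.98% = 37.02%
- Rule of thumb (below 0.3 weak; 0.3 to below 0.7 moderate; 0.7 and above strong) → moderate

Calculation: R² = 1 − (SS_res / SS_tot), where SS_res is the sum of squared residuals and SS_tot the total sum of squares.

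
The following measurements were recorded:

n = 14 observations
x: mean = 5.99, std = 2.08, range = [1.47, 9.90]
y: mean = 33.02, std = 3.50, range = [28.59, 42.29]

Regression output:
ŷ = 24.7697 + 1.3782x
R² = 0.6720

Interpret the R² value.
The model explains 67.20% of the variance in y (R² = 0.6720), leaving 32.80% unexplained; the fit is moderate.

The coefficient of determination R² is the fraction of the total variation in y that the fitted line accounts for.

Here R² = 0.6720:
- Explained: 67.20% of the variation in y
- Unexplained (residual): 100% − 67.20% = 32.80%
- Rule of thumb (below 0.3 weak; 0.3 to below 0.7 moderate; 0.7 and above strong) → moderate

Note: R² never decreases when predictors are added, so it should not be used alone to compare models of different size.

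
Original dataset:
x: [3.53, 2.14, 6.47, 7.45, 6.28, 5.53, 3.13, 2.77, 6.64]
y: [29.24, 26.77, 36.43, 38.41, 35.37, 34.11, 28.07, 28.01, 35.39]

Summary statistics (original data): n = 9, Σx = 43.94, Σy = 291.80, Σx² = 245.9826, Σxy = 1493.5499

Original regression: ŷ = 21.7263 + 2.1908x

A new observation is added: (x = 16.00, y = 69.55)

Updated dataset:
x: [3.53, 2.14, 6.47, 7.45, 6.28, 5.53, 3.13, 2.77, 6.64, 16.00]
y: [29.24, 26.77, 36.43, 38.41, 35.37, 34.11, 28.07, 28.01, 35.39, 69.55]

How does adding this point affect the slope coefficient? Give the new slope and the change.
The slope changes from 2.1908 to 3.0863 (change of +0.8955, or +40.9%).

The new point has HIGH LEVERAGE: x = 16.00 is far from the original mean x̄ = 43.94/9 ≈ 4.88 (original range [2.14, 7.45]).

Step 1: Update the sums with the new point (n goes from 9 to 10)
Σx  = 43.94 + 16.00 = 59.94
Σy  = 291.80 + 69.55 = 361.35
Σx² = 245.9826 + 16.00² = 245.9826 + 256.0000 = 501.9826
Σxy = 1493.5499 + 16.00×69.55 = 1493.5499 + 1112.8000 = 2606.3499

Step 2: Recompute the slope with b₁ = (nΣxy − ΣxΣy) / (nΣx² − (Σx)²)
Numerator   = 10×2606.3499 − 59.94×361.35 = 26063.4990 − 21659.3190 = 4404.1800
Denominator = 10×501.9826 − 59.94² = 5019.8260 − 3592.8036 = 1427.0224
b₁(new) = 4404.1800 / 1427.0224 = 3.0863

(Same formula on the original sums: (9×1493.5499 − 43.94×291.80) / (9×245.9826 − 43.94²) = 620.2571 / 283.1198 = 2.1908, matching the given fit.)

Step 3: Change in slope
Δβ₁ = 3.0863 − 2.1908 = +0.8955
Relative change = +0.8955 / 2.1908 × 100% = +40.9%
→ the slope increases when the point is added.

Because the point sits above the extension of the original line at a high-leverage x, it tilts the fit up.
In practice: check such a point for data-entry or measurement error.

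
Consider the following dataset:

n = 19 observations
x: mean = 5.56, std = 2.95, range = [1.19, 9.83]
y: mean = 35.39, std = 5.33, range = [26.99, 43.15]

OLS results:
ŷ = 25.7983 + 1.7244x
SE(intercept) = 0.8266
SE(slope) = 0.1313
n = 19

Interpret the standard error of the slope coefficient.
The slope 1.7244 is pinned down to within about ±0.1313 (one SE) by these data — relative uncertainty 7.6%, i.e. precise.

SE(β̂₁) = s / √Sxx, where s is the residual standard deviation and Sxx = Σ(x − x̄)². It is the yardstick for how far β̂₁ = 1.7244 could plausibly be from the true slope.

Relative precision:
- SE / |β̂₁| = 0.1313 / 1.7244 = 7.6%
- Rule of thumb (under 20%: precise; 20% to under 50%: moderately precise; 50% or more: imprecise) → precise

Link to the t-test: t = β̂₁ / SE(β̂₁) = 1.7244 / 0.1313 = 13.1333, the statistic for H₀: β₁ = 0.

What drives SE(β̂₁): larger n (here n = 19) → smaller SE; wider spread of x values → smaller SE; more residual scatter → larger SE.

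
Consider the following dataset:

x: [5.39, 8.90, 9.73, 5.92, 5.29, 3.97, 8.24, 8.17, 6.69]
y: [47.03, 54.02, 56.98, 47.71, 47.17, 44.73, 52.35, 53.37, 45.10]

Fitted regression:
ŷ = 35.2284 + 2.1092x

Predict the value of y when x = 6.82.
ŷ = 49.6131

To predict y for x = 6.82, substitute into the regression equation:

ŷ = 35.2284 + 2.1092 × 6.82
ŷ = 35.2284 + 14.3847
ŷ = 49.6131

This is the fitted mean response at that x — an individual observation would come with a wider prediction interval.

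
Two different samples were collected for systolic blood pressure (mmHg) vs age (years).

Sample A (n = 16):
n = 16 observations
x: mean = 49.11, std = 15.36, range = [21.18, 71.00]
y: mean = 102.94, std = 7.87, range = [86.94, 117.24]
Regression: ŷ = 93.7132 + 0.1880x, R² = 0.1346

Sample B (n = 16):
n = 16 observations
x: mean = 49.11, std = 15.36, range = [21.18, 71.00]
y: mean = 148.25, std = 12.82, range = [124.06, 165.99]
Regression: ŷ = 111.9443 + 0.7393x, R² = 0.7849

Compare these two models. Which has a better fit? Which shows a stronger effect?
Model B has the better fit (R² = 0.7849 vs 0.1346). Model B shows the stronger effect (|β₁| = 0.7393 vs 0.1880).

Model Comparison:

Fit — compare R²:
- Model A: R² = 0.1346 → 13.46% of variance in blood pressure explained
- Model B: R² = 0.7849 → 78.49% of variance in blood pressure explained
- 0.7849 > 0.1346 → Model B has the better fit

Strength of effect — compare |β₁|:
- Model A: β₁ = 0.1880 → predicted blood pressure rises 0.1880 mmHg per additional year of age
- Model B: β₁ = 0.7393 → predicted blood pressure rises 0.7393 mmHg per additional year of age
- |0.1880| < |0.7393| → Model B shows the stronger marginal effect

Note: The two samples could reflect different populations, time periods, or measurement quality.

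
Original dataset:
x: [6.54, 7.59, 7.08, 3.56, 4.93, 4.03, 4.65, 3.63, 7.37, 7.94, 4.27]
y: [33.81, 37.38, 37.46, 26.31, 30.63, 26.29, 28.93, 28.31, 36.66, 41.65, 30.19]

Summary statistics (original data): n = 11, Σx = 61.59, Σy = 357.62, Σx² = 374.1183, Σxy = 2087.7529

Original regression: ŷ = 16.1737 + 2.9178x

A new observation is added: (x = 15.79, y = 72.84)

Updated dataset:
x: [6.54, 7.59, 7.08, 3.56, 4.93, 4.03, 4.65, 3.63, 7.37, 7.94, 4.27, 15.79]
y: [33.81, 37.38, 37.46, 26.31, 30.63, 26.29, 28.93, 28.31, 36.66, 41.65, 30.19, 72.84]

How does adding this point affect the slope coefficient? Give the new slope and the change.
New slope β₁ = 3.7129 versus 2.9178 before: a change of +0.7951 (+27.2%).

x = 15.79 lies well outside the original x-range [3.56, 7.94] (x̄ ≈ 5.60), so this observation has high leverage and can move the slope substantially.

Step 1: Update the sums with the new point (n goes from 11 to 12)
Σx  = 61.59 + 15.79 = 77.38
Σy  = 357.62 + 72.84 = 430.46
Σx² = 374.1183 + 15.79² = 374.1183 + 249.3241 = 623.4424
Σxy = 2087.7529 + 15.79×72.84 = 2087.7529 + 1150.1436 = 3237.8965

Step 2: Recompute the slope with b₁ = (nΣxy − ΣxΣy) / (nΣx² − (Σx)²)
Numerator   = 12×3237.8965 − 77.38×430.46 = 38854.7580 − 33308.9948 = 5545.7632
Denominator = 12×623.4424 − 77.38² = 7481.3088 − 5987.6644 = 1493.6444
b₁(new) = 5545.7632 / 1493.6444 = 3.7129

(Same formula on the original sums: (11×2087.7529 − 61.59×357.62) / (11×374.1183 − 61.59²) = 939.4661 / 321.9732 = 2.9178, matching the given fit.)

Step 3: Change in slope
Δβ₁ = 3.7129 − 2.9178 = +0.7951
Relative change = +0.7951 / 2.9178 × 100% = +27.2%
→ the slope increases when the point is added.

A high-leverage point only changes the slope if it is off the original line; here y = 72.84 is above the original trend, so the slope increases.
In practice: investigate whether it comes from the same population as the rest of the sample; examine leverage (hᵢ) and Cook's distance rather than deleting it automatically.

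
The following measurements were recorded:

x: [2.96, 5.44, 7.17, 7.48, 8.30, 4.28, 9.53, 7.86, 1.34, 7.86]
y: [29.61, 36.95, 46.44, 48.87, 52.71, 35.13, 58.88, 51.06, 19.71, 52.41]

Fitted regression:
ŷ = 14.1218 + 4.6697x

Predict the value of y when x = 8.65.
ŷ = 54.5147

To predict y for x = 8.65, substitute into the regression equation:

ŷ = 14.1218 + 4.6697 × 8.65
ŷ = 14.1218 + 40.3929
ŷ = 54.5147

This is the fitted mean response at that x — an individual observation would come with a wider prediction interval.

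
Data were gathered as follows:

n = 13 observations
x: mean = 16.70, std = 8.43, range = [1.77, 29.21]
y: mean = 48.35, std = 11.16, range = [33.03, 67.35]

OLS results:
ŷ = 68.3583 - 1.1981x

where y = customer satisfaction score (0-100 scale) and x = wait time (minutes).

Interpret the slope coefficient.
An increase of one minute in wait time is associated with a 1.1981 points decrease in predicted satisfaction score.

The slope coefficient β₁ = -1.1981 represents the marginal effect of wait time on satisfaction score.

Interpretation:
- Wait time up by 1 minute → predicted satisfaction score decreases by 1.1981 points
- The effect is assumed constant over the observed range of x (linearity)
- The slope describes association in these data, not necessarily a causal effect

(β₀ = 68.3583 is the fitted value at x = 0 and is not part of the slope interpretation.)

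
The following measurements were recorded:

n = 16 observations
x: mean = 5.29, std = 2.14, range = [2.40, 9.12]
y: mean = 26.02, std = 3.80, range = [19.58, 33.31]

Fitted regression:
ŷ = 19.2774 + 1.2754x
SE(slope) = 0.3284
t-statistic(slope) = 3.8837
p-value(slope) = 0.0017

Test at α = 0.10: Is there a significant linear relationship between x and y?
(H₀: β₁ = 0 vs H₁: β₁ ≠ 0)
Reject H₀: p-value = 0.0017 < α = 0.10. The linear relationship is significant at the 10% level.

Hypothesis test for the slope coefficient:

H₀: β₁ = 0 (no linear relationship)
H₁: β₁ ≠ 0 (linear relationship exists)

Test statistic: t = β̂₁ / SE(β̂₁) = 1.2754 / 0.3284 = 3.8837

p = 0.0017: how often a slope estimate this far from 0 (in SE units) would arise by chance if β₁ were truly 0.

Decision rule: reject H₀ if p-value < α.
p-value = 0.0017 < α = 0.10 → reject H₀.

At α = 0.10 the data do provide convincing evidence of a nonzero slope.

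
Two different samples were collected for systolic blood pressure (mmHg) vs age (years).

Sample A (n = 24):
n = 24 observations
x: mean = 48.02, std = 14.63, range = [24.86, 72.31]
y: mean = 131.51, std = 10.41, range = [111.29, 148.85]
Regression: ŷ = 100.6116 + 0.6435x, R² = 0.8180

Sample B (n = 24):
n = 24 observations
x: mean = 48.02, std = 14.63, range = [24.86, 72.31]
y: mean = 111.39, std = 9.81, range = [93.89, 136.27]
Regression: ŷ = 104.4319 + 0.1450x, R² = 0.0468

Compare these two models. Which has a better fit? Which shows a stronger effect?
Model A has the better fit (R² = 0.8180 vs 0.0468). Model A shows the stronger effect (|β₁| = 0.6435 vs 0.1450).

Model Comparison:

Fit — compare R²:
- Model A: R² = 0.8180 → 81.80% of variance in blood pressure explained
- Model B: R² = 0.0468 → 4.68% of variance in blood pressure explained
- 0.8180 > 0.0468 → Model A has the better fit

Which has the larger per-year effect? (|β₁|)
- Model A: β₁ = 0.6435 → predicted blood pressure rises 0.6435 mmHg per additional year of age
- Model B: β₁ = 0.1450 → predicted blood pressure rises 0.1450 mmHg per additional year of age
- |0.6435| > |0.1450| → Model A shows the stronger marginal effect

Notes:
- A better fit (higher R²) doesn't necessarily mean a more important relationship.
- R² measures how tightly points cluster around the line; β₁ measures how steep the line is — they answer different questions.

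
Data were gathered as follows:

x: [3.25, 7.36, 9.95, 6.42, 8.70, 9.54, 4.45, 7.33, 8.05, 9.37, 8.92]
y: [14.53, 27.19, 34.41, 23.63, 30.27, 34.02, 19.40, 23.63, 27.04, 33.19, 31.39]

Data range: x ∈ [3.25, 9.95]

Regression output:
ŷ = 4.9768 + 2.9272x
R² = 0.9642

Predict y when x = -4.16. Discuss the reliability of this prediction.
The equation gives ŷ = -7.2004; however x = -4.16 is 7.41 units below the observed range, so this extrapolated value should not be trusted.

Prediction calculation:
ŷ = 4.9768 + 2.9272 × (-4.16)
ŷ = -7.2004

Reliability:
- Data range: x ∈ [3.25, 9.95]
- Prediction point: x = -4.16 is 7.41 units below the observed range → this is EXTRAPOLATION, not interpolation

Why that matters here:
- The linear relationship may not hold outside the observed range
- The standard error of prediction grows with (x − x̄)², and x = -4.16 is far from x̄ = 7.58

Report the number if required, but flag clearly that it is an extrapolation.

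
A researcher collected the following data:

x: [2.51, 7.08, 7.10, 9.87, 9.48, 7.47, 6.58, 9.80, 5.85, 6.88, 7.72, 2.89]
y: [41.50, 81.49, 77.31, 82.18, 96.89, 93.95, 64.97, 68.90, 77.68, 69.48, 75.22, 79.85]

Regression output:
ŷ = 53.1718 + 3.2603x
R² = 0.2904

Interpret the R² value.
About 29.04% of the variability in y is accounted for by the regression on x (R² = 0.2904) — a weak linear fit.

The coefficient of determination R² is the fraction of the total variation in y that the fitted line accounts for.

Here R² = 0.2904:
- Explained: 29.04% of the variation in y
- Unexplained (residual): 100% − 29.04% = 70.96%
- Rule of thumb (below 0.3 weak; 0.3 to below 0.7 moderate; 0.7 and above strong) → weak

Calculation: R² = 1 − (SS_res / SS_tot), where SS_res is the sum of squared residuals and SS_tot the total sum of squares.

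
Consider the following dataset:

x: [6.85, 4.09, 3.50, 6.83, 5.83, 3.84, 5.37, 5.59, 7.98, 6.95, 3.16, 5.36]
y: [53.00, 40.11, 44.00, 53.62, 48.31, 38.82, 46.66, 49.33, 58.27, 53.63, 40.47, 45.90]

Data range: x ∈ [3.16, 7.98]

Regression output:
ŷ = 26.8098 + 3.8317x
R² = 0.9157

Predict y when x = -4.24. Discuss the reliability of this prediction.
ŷ = 10.5634, but this is extrapolation (below the data range [3.16, 7.98]) and may be unreliable.

Prediction calculation:
ŷ = 26.8098 + 3.8317 × (-4.24)
ŷ = 10.5634

Reliability:
- Data range: x ∈ [3.16, 7.98]
- Prediction point: x = -4.24 is 7.40 units below the observed range → this is EXTRAPOLATION, not interpolation

Why that matters here:
- R² describes fit only over the sampled x values; it says nothing about behaviour beyond them
- The standard error of prediction grows with (x − x̄)², and x = -4.24 is far from x̄ = 5.45

Report the number if required, but flag clearly that it is an extrapolation.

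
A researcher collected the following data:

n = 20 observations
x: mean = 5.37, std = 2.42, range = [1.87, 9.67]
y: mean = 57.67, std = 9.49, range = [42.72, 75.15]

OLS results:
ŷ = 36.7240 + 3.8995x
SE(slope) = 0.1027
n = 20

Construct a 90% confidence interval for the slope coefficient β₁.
The 90% CI for β₁ is (3.7214, 4.0776)

Confidence interval for the slope:

The 90% CI for β₁ is: β̂₁ ± t*(α/2, n-2) × SE(β̂₁)

Step 1: Find critical t-value
- Confidence level = 0.9
- Degrees of freedom = n - 2 = 20 - 2 = 18
- t*(α/2, 18) = 1.7341

Step 2: Calculate margin of error
Margin = 1.7341 × 0.1027 = 0.1781

Step 3: Construct interval
CI = 3.8995 ± 0.1781
CI = (3.7214, 4.0776)

Interpretation: intervals built this way capture the true β₁ in 90% of repeated samples; here the plausible range for the per-unit effect of x on y is 3.7214 to 4.0776.
Since 0 is outside the interval, a two-sided test at α = 0.10 would reject H₀: β₁ = 0.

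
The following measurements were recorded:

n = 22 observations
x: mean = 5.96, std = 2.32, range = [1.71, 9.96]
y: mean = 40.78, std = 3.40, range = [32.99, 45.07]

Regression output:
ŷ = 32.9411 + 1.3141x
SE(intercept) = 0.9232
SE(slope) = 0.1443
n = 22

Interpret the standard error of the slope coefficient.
The slope 1.3141 is pinned down to within about ±0.1443 (one SE) by these data — relative uncertainty 11.0%, i.e. precise.

SE(β̂₁) = s / √Sxx, where s is the residual standard deviation and Sxx = Σ(x − x̄)². It is the yardstick for how far β̂₁ = 1.3141 could plausibly be from the true slope.

Relative precision:
- SE / |β̂₁| = 0.1443 / 1.3141 = 11.0%
- Rule of thumb (under 20%: precise; 20% to under 50%: moderately precise; 50% or more: imprecise) → precise

Link to interval estimation: a confidence interval for β₁ is β̂₁ ± t* × 0.1443, so SE sets the half-width per unit of t*.

What drives SE(β̂₁): more residual scatter → larger SE.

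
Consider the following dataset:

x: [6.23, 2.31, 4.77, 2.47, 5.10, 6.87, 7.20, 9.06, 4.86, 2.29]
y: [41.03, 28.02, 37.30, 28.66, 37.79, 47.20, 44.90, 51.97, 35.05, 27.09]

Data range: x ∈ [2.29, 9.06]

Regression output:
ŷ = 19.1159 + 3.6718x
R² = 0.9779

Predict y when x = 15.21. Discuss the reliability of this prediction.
ŷ = 74.9640, but this is extrapolation (above the data range [2.29, 9.06]) and may be unreliable.

Prediction calculation:
ŷ = 19.1159 + 3.6718 × 15.21
ŷ = 74.9640

Reliability:
- Data range: x ∈ [2.29, 9.06]
- Prediction point: x = 15.21 is 6.15 units above the observed range → this is EXTRAPOLATION, not interpolation

Why that matters here:
- There are no observations near this x to validate the fitted line there
- The standard error of prediction grows with (x − x̄)², and x = 15.21 is far from x̄ = 5.12

The R² = 0.9779 only validates the fit within [2.29, 9.06]; treat ŷ = 74.9640 with caution.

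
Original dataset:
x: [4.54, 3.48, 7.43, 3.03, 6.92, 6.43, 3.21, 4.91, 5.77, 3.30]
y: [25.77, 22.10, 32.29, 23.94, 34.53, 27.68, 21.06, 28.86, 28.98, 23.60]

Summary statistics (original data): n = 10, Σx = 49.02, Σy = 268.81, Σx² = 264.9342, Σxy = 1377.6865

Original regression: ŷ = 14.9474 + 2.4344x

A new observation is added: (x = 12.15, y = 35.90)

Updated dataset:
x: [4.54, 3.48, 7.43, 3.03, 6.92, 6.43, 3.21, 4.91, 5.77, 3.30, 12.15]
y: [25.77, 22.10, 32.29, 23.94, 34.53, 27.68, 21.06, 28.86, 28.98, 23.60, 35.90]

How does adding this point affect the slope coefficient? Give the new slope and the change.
New slope β₁ = 1.6494 versus 2.4344 before: a change of -0.7850 (-32.2%).

The new point has HIGH LEVERAGE: x = 12.15 is far from the original mean x̄ = 49.02/10 ≈ 4.90 (original range [3.03, 7.43]).

Step 1: Update the sums with the new point (n goes from 10 to 11)
Σx  = 49.02 + 12.15 = 61.17
Σy  = 268.81 + 35.90 = 304.71
Σx² = 264.9342 + 12.15² = 264.9342 + 147.6225 = 412.5567
Σxy = 1377.6865 + 12.15×35.90 = 1377.6865 + 436.1850 = 1813.8715

Step 2: Recompute the slope with b₁ = (nΣxy − ΣxΣy) / (nΣx² − (Σx)²)
Numerator   = 11×1813.8715 − 61.17×304.71 = 19952.5865 − 18639.1107 = 1313.4758
Denominator = 11×412.5567 − 61.17² = 4538.1237 − 3741.7689 = 796.3548
b₁(new) = 1313.4758 / 796.3548 = 1.6494

(Same formula on the original sums: (10×1377.6865 − 49.02×268.81) / (10×264.9342 − 49.02²) = 599.7988 / 246.3816 = 2.4344, matching the given fit.)

Step 3: Change in slope
Δβ₁ = 1.6494 − 2.4344 = -0.7850
Relative change = -0.7850 / 2.4344 × 100% = -32.2%
→ the slope decreases when the point is added.

Because the point sits below the extension of the original line at a high-leverage x, it tilts the fit down.
In practice: investigate whether it comes from the same population as the rest of the sample.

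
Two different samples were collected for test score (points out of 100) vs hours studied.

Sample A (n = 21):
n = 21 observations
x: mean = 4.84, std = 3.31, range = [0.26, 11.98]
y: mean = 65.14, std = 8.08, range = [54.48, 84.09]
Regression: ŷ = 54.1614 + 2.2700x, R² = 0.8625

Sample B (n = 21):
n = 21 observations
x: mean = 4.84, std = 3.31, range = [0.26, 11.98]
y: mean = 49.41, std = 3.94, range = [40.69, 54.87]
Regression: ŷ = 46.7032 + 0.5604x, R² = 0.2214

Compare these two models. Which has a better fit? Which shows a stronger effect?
Model A has the better fit (R² = 0.8625 vs 0.2214). Model A shows the stronger effect (|β₁| = 2.2700 vs 0.5604).

Model Comparison:

Which explains more variance? (R²)
- Model A: R² = 0.8625 → 86.25% of variance in test score explained
- Model B: R² = 0.2214 → 22.14% of variance in test score explained
- 0.8625 > 0.2214 → Model A has the better fit

Strength of effect — compare |β₁|:
- Model A: β₁ = 2.2700 → predicted test score rises 2.2700 points per additional hour of study time
- Model B: β₁ = 0.5604 → predicted test score rises 0.5604 points per additional hour of study time
- |2.2700| > |0.5604| → Model A shows the stronger marginal effect

Notes:
- A steeper slope doesn't make a better model if the scatter around the line is large.
- A better fit (higher R²) doesn't necessarily mean a more important relationship.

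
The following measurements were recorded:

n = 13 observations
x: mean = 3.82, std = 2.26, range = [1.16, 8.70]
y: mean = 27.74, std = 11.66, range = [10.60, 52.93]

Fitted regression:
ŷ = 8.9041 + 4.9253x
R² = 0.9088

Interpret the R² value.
About 90.88% of the variability in y is accounted for by the regression on x (R² = 0.9088) — a strong linear fit.

The coefficient of determination R² is the fraction of the total variation in y that the fitted line accounts for.

Here R² = 0.9088:
- Explained: 90.88% of the variation in y
- Unexplained (residual): 100% − 90.88% = 9.12%
- Rule of thumb (below 0.3 weak; 0.3 to below 0.7 moderate; 0.7 and above strong) → strong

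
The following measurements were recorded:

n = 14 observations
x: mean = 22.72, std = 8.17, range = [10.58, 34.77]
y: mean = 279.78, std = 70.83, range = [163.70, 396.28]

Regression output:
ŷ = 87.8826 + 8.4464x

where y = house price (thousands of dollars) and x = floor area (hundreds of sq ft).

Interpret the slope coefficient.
An increase of one hundred sq ft in floor area is associated with a 8.4464 thousand dollars increase in predicted house price.

β₁ = 8.4464 is the change in predicted house price (thousand dollars) per additional hundred sq ft of floor area.

Interpretation:
- Floor area up by 1 hundred sq ft → predicted house price increases by 8.4464 thousand dollars
- This is a linear approximation: the same per-unit change is assumed across the whole observed x range
- The slope describes association in these data, not necessarily a causal effect

The intercept β₀ = 87.8826 is the predicted house price when floor area = 0; since the smallest observed x is 10.58, this is an extrapolation and mainly anchors the line.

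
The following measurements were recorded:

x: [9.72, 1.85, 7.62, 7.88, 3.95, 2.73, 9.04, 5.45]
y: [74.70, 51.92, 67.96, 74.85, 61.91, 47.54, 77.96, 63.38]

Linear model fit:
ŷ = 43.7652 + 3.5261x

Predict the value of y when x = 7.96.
ŷ = 71.8330

Plug x = 7.96 into the fitted line:

ŷ = 43.7652 + 3.5261 × 7.96
ŷ = 43.7652 + 28.0678
ŷ = 71.8330

This is the fitted mean response at that x — an individual observation would come with a wider prediction interval.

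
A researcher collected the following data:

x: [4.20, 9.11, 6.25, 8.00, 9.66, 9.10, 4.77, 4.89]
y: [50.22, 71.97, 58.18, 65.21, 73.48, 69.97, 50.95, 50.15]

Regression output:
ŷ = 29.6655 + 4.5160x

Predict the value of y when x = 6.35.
ŷ = 58.3421

x = 6.35 lies inside the observed range [4.20, 9.66], so the fitted equation applies directly:

ŷ = 29.6655 + 4.5160 × 6.35
ŷ = 29.6655 + 28.6766
ŷ = 58.3421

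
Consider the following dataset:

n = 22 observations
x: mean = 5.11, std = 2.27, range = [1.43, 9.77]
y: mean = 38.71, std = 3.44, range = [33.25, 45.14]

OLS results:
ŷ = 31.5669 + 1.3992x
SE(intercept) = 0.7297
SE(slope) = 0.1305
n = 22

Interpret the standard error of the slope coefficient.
SE(β̂₁) = 0.1305 is the estimated standard deviation of the slope estimate across repeated samples; relative to β̂₁ = 1.3992 that is 9.3%, a precise estimate.

What SE measures:
- The standard error quantifies the sampling variability of the coefficient estimate
- It is the estimated standard deviation of β̂₁ across hypothetical repeated samples of the same size
- Smaller SE → more precise estimate

Relative precision:
- SE / |β̂₁| = 0.1305 / 1.3992 = 9.3%
- Rule of thumb (under 20%: precise; 20% to under 50%: moderately precise; 50% or more: imprecise) → precise

Link to interval estimation: a confidence interval for β₁ is β̂₁ ± t* × 0.1305, so SE sets the half-width per unit of t*.

What drives SE(β̂₁): wider spread of x values → smaller SE; more residual scatter → larger SE; larger n (here n = 22) → smaller SE.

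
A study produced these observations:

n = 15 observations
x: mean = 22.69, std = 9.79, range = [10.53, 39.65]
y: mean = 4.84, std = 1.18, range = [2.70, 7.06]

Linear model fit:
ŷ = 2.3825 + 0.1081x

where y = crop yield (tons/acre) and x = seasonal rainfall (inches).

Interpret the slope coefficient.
For each additional inch of rainfall, predicted crop yield increases by approximately 0.1081 tons/acre.

The slope coefficient β₁ = 0.1081 represents the marginal effect of rainfall on crop yield.

Interpretation:
- Rainfall up by 1 inch → predicted crop yield increases by 0.1081 tons/acre
- The effect is assumed constant over the observed range of x (linearity)
- The slope describes association in these data, not necessarily a causal effect

(β₀ = 2.3825 is the fitted value at x = 0 and is not part of the slope interpretation.)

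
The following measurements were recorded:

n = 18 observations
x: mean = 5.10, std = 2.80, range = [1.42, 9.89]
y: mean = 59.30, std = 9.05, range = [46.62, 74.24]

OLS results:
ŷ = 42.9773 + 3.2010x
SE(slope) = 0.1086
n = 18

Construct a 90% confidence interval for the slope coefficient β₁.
The 90% CI for β₁ is (3.0114, 3.3906)

Confidence interval for the slope:

The 90% CI for β₁ is: β̂₁ ± t*(α/2, n-2) × SE(β̂₁)

Step 1: Find critical t-value
- Confidence level = 0.9
- Degrees of freedom = n - 2 = 18 - 2 = 16
- t*(α/2, 16) = 1.7459

Step 2: Calculate margin of error
Margin = 1.7459 × 0.1086 = 0.1896

Step 3: Construct interval
CI = 3.2010 ± 0.1896
CI = (3.0114, 3.3906)

Interpretation: We are 90% confident that the true slope β₁ lies between 3.0114 and 3.3906.
The interval does not include 0, suggesting a significant linear relationship.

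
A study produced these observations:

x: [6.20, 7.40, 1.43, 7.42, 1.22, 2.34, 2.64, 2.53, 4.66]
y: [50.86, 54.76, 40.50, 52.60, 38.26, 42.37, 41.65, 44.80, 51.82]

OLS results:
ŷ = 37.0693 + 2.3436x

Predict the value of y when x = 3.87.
ŷ = 46.1390

x = 3.87 lies inside the observed range [1.22, 7.42], so the fitted equation applies directly:

ŷ = 37.0693 + 2.3436 × 3.87
ŷ = 37.0693 + 9.0697
ŷ = 46.1390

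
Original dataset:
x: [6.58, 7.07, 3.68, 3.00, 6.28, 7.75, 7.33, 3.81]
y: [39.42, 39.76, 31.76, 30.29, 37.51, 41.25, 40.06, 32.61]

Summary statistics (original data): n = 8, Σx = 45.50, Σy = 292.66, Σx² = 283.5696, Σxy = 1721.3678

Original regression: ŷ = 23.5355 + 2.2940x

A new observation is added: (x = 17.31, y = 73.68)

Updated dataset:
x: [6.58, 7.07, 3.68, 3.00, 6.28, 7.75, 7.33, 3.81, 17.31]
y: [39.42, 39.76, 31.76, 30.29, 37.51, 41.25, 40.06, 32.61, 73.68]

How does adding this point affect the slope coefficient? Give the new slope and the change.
The slope changes from 2.2940 to 3.0382 (change of +0.7442, or +32.4%).

The new point has HIGH LEVERAGE: x = 17.31 is far from the original mean x̄ = 45.50/8 ≈ 5.69 (original range [3.00, 7.75]).

Step 1: Update the sums with the new point (n goes from 8 to 9)
Σx  = 45.50 + 17.31 = 62.81
Σy  = 292.66 + 73.68 = 366.34
Σx² = 283.5696 + 17.31² = 283.5696 + 299.6361 = 583.2057
Σxy = 1721.3678 + 17.31×73.68 = 1721.3678 + 1275.4008 = 2996.7686

Step 2: Recompute the slope with b₁ = (nΣxy − ΣxΣy) / (nΣx² − (Σx)²)
Numerator   = 9×2996.7686 − 62.81×366.34 = 26970.9174 − 23009.8154 = 3961.1020
Denominator = 9×583.2057 − 62.81² = 5248.8513 − 3945.0961 = 1303.7552
b₁(new) = 3961.1020 / 1303.7552 = 3.0382

(Same formula on the original sums: (8×1721.3678 − 45.50×292.66) / (8×283.5696 − 45.50²) = 454.9124 / 198.3068 = 2.2940, matching the given fit.)

Step 3: Change in slope
Δβ₁ = 3.0382 − 2.2940 = +0.7442
Relative change = +0.7442 / 2.2940 × 100% = +32.4%
→ the slope increases when the point is added.

A high-leverage point only changes the slope if it is off the original line; here y = 73.68 is above the original trend, so the slope increases.
In practice: investigate whether it comes from the same population as the rest of the sample.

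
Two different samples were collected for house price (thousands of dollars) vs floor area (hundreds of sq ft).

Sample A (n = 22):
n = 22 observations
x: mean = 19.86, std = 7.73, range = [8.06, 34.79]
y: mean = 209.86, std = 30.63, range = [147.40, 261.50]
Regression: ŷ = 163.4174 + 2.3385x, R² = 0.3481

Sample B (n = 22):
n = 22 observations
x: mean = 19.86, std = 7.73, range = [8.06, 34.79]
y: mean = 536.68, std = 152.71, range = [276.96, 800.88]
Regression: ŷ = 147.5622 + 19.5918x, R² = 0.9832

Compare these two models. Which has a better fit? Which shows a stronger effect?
Model B has the better fit (R² = 0.9832 vs 0.3481). Model B shows the stronger effect (|β₁| = 19.5918 vs 2.3385).

Model Comparison:

Which explains more variance? (R²)
- Model A: R² = 0.3481 → 34.81% of variance in house price explained
- Model B: R² = 0.9832 → 98.32% of variance in house price explained
- 0.9832 > 0.3481 → Model B has the better fit

Effect size (slope magnitude):
- Model A: β₁ = 2.3385 → predicted house price rises 2.3385 thousand dollars per additional hundred sq ft of floor area
- Model B: β₁ = 19.5918 → predicted house price rises 19.5918 thousand dollars per additional hundred sq ft of floor area
- |2.3385| < |19.5918| → Model B shows the stronger marginal effect

Notes:
- R² measures how tightly points cluster around the line; β₁ measures how steep the line is — they answer different questions.
- The two samples could reflect different populations, time periods, or measurement quality.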